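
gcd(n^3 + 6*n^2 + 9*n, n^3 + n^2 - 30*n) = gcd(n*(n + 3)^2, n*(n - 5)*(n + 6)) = n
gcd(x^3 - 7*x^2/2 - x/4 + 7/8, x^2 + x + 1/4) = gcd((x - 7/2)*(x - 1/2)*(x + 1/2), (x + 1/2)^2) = x + 1/2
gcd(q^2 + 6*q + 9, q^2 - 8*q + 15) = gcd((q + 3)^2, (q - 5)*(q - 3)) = 1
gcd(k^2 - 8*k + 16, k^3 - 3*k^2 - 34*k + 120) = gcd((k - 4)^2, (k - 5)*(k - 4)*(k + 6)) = k - 4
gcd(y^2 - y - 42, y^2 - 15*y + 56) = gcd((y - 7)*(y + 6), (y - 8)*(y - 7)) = y - 7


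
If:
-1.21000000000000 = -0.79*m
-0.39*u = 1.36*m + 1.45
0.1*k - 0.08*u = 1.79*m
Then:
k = 20.17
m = 1.53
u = -9.06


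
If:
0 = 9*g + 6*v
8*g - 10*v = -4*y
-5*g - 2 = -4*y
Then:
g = -1/14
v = 3/28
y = 23/56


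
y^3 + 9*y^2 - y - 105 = (y - 3)*(y + 5)*(y + 7)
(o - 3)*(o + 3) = o^2 - 9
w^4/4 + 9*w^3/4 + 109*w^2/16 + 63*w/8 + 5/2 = (w/4 + 1)*(w + 1/2)*(w + 2)*(w + 5/2)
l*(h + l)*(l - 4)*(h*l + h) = h^2*l^3 - 3*h^2*l^2 - 4*h^2*l + h*l^4 - 3*h*l^3 - 4*h*l^2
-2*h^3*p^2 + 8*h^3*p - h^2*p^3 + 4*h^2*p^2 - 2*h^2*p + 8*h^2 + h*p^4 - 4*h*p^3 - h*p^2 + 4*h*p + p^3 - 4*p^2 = (-2*h + p)*(h + p)*(p - 4)*(h*p + 1)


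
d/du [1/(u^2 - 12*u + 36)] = 2*(6 - u)/(u^2 - 12*u + 36)^2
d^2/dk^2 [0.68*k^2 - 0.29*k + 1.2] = 1.36000000000000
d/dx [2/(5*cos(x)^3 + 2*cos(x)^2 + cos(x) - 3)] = 2*(15*cos(x)^2 + 4*cos(x) + 1)*sin(x)/(5*cos(x)^3 + 2*cos(x)^2 + cos(x) - 3)^2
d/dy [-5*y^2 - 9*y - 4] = -10*y - 9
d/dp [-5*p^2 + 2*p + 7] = 2 - 10*p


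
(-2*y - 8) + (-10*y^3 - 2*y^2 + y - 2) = -10*y^3 - 2*y^2 - y - 10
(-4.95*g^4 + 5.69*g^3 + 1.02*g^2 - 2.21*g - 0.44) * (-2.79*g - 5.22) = 13.8105*g^5 + 9.9639*g^4 - 32.5476*g^3 + 0.8415*g^2 + 12.7638*g + 2.2968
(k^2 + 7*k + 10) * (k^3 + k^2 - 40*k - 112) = k^5 + 8*k^4 - 23*k^3 - 382*k^2 - 1184*k - 1120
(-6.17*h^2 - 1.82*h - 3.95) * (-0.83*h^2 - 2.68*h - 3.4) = 5.1211*h^4 + 18.0462*h^3 + 29.1341*h^2 + 16.774*h + 13.43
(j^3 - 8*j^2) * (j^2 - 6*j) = j^5 - 14*j^4 + 48*j^3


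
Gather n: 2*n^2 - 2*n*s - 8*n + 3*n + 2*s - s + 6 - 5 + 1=2*n^2 + n*(-2*s - 5) + s + 2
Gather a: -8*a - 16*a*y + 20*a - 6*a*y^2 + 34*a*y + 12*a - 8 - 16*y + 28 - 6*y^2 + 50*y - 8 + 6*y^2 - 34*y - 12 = a*(-6*y^2 + 18*y + 24)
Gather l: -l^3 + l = -l^3 + l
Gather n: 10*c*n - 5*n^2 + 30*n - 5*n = -5*n^2 + n*(10*c + 25)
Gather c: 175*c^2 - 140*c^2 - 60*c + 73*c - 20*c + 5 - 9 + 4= 35*c^2 - 7*c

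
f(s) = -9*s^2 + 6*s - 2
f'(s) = 6 - 18*s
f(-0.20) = -3.56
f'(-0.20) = 9.60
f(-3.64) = -143.09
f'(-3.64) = 71.52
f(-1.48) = -30.59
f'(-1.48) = 32.64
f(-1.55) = -32.92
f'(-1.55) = 33.90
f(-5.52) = -309.35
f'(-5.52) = 105.36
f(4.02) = -123.32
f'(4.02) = -66.36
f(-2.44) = -70.22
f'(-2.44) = 49.92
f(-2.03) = -51.27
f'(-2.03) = 42.54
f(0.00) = -2.00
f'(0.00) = 6.00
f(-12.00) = -1370.00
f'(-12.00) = 222.00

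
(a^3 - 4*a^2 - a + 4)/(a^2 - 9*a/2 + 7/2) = 2*(a^2 - 3*a - 4)/(2*a - 7)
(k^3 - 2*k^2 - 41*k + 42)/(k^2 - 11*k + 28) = (k^2 + 5*k - 6)/(k - 4)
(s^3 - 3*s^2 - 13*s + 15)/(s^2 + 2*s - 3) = s - 5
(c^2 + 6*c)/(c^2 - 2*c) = (c + 6)/(c - 2)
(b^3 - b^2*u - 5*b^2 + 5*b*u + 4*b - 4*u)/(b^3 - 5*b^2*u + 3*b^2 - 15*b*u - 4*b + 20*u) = (-b^2 + b*u + 4*b - 4*u)/(-b^2 + 5*b*u - 4*b + 20*u)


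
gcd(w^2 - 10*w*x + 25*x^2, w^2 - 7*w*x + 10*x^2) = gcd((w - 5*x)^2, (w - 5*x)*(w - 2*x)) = -w + 5*x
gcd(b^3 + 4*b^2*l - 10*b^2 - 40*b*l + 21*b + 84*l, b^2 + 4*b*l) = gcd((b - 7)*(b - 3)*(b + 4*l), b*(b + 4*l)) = b + 4*l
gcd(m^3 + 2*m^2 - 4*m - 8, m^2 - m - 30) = 1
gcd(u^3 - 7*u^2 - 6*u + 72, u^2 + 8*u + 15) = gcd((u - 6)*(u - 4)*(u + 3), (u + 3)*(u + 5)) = u + 3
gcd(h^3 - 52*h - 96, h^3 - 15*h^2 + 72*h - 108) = 1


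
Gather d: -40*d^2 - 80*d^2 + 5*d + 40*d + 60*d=-120*d^2 + 105*d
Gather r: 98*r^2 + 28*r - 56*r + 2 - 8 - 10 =98*r^2 - 28*r - 16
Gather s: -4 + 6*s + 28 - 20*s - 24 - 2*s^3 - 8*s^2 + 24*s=-2*s^3 - 8*s^2 + 10*s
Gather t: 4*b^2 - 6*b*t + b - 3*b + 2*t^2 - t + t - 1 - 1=4*b^2 - 6*b*t - 2*b + 2*t^2 - 2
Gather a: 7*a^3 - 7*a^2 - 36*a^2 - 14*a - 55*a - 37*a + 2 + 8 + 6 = 7*a^3 - 43*a^2 - 106*a + 16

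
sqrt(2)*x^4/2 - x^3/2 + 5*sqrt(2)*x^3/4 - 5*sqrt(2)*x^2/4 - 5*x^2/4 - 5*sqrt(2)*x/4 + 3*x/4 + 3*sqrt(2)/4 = (x - 1/2)*(x + 3)*(x - sqrt(2))*(sqrt(2)*x/2 + 1/2)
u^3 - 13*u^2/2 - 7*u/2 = u*(u - 7)*(u + 1/2)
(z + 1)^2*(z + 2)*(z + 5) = z^4 + 9*z^3 + 25*z^2 + 27*z + 10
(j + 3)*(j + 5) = j^2 + 8*j + 15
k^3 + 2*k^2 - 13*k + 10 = (k - 2)*(k - 1)*(k + 5)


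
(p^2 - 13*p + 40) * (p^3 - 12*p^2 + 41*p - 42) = p^5 - 25*p^4 + 237*p^3 - 1055*p^2 + 2186*p - 1680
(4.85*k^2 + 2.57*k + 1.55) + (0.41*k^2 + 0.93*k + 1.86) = 5.26*k^2 + 3.5*k + 3.41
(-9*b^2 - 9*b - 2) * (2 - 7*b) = 63*b^3 + 45*b^2 - 4*b - 4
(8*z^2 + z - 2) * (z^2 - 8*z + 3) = 8*z^4 - 63*z^3 + 14*z^2 + 19*z - 6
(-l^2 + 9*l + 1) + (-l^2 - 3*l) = -2*l^2 + 6*l + 1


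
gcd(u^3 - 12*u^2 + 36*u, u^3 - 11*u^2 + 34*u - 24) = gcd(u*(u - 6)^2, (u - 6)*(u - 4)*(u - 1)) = u - 6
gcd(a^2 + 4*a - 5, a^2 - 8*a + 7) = a - 1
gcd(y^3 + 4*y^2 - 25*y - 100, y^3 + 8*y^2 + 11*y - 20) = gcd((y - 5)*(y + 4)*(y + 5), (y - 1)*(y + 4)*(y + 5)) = y^2 + 9*y + 20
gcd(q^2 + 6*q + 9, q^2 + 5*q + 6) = q + 3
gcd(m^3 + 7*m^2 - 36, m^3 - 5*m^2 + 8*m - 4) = m - 2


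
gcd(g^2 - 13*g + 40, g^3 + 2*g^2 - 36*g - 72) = 1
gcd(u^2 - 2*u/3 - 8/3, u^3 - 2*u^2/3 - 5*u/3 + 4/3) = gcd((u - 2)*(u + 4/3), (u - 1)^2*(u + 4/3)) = u + 4/3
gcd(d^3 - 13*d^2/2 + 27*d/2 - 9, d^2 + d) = 1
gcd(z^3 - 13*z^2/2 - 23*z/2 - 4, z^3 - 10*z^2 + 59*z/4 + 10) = z^2 - 15*z/2 - 4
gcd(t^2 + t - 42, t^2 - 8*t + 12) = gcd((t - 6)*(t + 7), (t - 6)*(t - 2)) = t - 6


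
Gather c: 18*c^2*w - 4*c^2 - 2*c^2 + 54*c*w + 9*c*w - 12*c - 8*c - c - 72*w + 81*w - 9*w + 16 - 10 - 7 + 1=c^2*(18*w - 6) + c*(63*w - 21)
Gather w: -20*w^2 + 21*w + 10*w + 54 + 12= -20*w^2 + 31*w + 66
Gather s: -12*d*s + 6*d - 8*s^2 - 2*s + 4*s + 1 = 6*d - 8*s^2 + s*(2 - 12*d) + 1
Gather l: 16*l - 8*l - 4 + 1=8*l - 3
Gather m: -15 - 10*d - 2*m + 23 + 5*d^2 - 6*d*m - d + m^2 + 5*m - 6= 5*d^2 - 11*d + m^2 + m*(3 - 6*d) + 2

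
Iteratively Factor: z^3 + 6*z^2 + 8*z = (z + 4)*(z^2 + 2*z) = z*(z + 4)*(z + 2)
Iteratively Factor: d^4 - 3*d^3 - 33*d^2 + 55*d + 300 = (d - 5)*(d^3 + 2*d^2 - 23*d - 60) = (d - 5)^2*(d^2 + 7*d + 12) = (d - 5)^2*(d + 4)*(d + 3)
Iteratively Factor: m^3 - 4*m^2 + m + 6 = (m - 3)*(m^2 - m - 2) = (m - 3)*(m - 2)*(m + 1)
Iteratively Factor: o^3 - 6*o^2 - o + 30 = (o - 5)*(o^2 - o - 6) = (o - 5)*(o - 3)*(o + 2)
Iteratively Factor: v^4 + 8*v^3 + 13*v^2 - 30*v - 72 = (v + 4)*(v^3 + 4*v^2 - 3*v - 18) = (v - 2)*(v + 4)*(v^2 + 6*v + 9) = (v - 2)*(v + 3)*(v + 4)*(v + 3)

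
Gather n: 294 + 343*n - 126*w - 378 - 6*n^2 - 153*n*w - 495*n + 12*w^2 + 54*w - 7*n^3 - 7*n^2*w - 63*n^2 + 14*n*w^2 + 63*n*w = -7*n^3 + n^2*(-7*w - 69) + n*(14*w^2 - 90*w - 152) + 12*w^2 - 72*w - 84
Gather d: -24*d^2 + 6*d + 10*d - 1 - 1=-24*d^2 + 16*d - 2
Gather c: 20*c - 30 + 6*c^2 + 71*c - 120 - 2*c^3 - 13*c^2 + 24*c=-2*c^3 - 7*c^2 + 115*c - 150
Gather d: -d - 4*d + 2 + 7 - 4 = 5 - 5*d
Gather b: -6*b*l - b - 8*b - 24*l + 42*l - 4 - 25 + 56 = b*(-6*l - 9) + 18*l + 27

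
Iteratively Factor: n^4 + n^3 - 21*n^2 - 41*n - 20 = (n - 5)*(n^3 + 6*n^2 + 9*n + 4) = (n - 5)*(n + 1)*(n^2 + 5*n + 4) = (n - 5)*(n + 1)^2*(n + 4)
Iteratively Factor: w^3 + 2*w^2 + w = (w + 1)*(w^2 + w) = (w + 1)^2*(w)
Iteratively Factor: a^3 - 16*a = (a + 4)*(a^2 - 4*a) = (a - 4)*(a + 4)*(a)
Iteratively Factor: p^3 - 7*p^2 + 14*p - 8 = (p - 4)*(p^2 - 3*p + 2) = (p - 4)*(p - 1)*(p - 2)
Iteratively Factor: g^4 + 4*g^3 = (g)*(g^3 + 4*g^2) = g^2*(g^2 + 4*g) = g^2*(g + 4)*(g)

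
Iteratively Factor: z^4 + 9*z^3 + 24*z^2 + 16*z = (z + 4)*(z^3 + 5*z^2 + 4*z) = (z + 4)^2*(z^2 + z) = z*(z + 4)^2*(z + 1)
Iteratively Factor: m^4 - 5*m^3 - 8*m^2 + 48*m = (m - 4)*(m^3 - m^2 - 12*m) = m*(m - 4)*(m^2 - m - 12) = m*(m - 4)^2*(m + 3)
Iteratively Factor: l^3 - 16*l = (l)*(l^2 - 16) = l*(l - 4)*(l + 4)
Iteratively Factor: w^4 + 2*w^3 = (w)*(w^3 + 2*w^2) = w^2*(w^2 + 2*w) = w^2*(w + 2)*(w)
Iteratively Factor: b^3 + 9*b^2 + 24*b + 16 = (b + 4)*(b^2 + 5*b + 4) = (b + 1)*(b + 4)*(b + 4)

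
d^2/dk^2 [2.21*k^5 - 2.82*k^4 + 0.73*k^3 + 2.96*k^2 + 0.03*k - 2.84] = 44.2*k^3 - 33.84*k^2 + 4.38*k + 5.92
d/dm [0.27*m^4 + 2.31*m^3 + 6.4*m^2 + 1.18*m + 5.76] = 1.08*m^3 + 6.93*m^2 + 12.8*m + 1.18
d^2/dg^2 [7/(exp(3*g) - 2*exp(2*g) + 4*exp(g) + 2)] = 7*((-9*exp(2*g) + 8*exp(g) - 4)*(exp(3*g) - 2*exp(2*g) + 4*exp(g) + 2) + 2*(3*exp(2*g) - 4*exp(g) + 4)^2*exp(g))*exp(g)/(exp(3*g) - 2*exp(2*g) + 4*exp(g) + 2)^3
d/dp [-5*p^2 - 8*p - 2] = -10*p - 8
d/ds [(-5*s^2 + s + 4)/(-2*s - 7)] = (10*s^2 + 70*s + 1)/(4*s^2 + 28*s + 49)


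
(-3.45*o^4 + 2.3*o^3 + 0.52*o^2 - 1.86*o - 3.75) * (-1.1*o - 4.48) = 3.795*o^5 + 12.926*o^4 - 10.876*o^3 - 0.2836*o^2 + 12.4578*o + 16.8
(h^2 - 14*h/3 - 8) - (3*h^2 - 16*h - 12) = -2*h^2 + 34*h/3 + 4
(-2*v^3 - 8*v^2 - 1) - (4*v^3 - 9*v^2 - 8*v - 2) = -6*v^3 + v^2 + 8*v + 1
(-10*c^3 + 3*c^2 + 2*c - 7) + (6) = -10*c^3 + 3*c^2 + 2*c - 1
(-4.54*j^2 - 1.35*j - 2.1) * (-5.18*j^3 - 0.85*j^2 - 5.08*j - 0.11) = 23.5172*j^5 + 10.852*j^4 + 35.0887*j^3 + 9.1424*j^2 + 10.8165*j + 0.231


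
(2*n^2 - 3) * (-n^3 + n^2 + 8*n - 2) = -2*n^5 + 2*n^4 + 19*n^3 - 7*n^2 - 24*n + 6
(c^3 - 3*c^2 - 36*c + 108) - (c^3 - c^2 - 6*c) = -2*c^2 - 30*c + 108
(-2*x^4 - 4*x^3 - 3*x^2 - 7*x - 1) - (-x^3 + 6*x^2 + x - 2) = -2*x^4 - 3*x^3 - 9*x^2 - 8*x + 1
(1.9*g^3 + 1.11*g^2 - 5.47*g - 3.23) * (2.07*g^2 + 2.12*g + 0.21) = 3.933*g^5 + 6.3257*g^4 - 8.5707*g^3 - 18.0494*g^2 - 7.9963*g - 0.6783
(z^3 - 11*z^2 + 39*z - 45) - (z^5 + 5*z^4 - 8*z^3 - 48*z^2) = -z^5 - 5*z^4 + 9*z^3 + 37*z^2 + 39*z - 45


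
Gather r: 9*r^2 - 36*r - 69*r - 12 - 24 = 9*r^2 - 105*r - 36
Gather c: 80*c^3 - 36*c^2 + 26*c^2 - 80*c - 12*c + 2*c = 80*c^3 - 10*c^2 - 90*c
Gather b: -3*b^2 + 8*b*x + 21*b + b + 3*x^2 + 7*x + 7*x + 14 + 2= -3*b^2 + b*(8*x + 22) + 3*x^2 + 14*x + 16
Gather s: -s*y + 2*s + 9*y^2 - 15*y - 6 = s*(2 - y) + 9*y^2 - 15*y - 6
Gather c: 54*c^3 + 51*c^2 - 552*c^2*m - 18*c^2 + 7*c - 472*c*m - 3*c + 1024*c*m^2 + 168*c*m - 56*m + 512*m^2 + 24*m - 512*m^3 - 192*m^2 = 54*c^3 + c^2*(33 - 552*m) + c*(1024*m^2 - 304*m + 4) - 512*m^3 + 320*m^2 - 32*m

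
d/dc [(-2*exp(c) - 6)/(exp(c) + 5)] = -4*exp(c)/(exp(c) + 5)^2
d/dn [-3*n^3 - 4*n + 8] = -9*n^2 - 4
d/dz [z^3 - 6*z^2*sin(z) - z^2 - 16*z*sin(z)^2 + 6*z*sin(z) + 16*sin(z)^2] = -6*z^2*cos(z) + 3*z^2 - 12*z*sin(z) - 16*z*sin(2*z) + 6*z*cos(z) - 2*z - 16*sin(z)^2 + 6*sin(z) + 16*sin(2*z)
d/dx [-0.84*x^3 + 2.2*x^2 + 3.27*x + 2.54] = -2.52*x^2 + 4.4*x + 3.27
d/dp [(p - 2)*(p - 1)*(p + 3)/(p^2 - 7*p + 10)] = (p^2 - 10*p - 7)/(p^2 - 10*p + 25)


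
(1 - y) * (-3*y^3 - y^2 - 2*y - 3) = 3*y^4 - 2*y^3 + y^2 + y - 3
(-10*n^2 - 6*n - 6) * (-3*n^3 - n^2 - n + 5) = 30*n^5 + 28*n^4 + 34*n^3 - 38*n^2 - 24*n - 30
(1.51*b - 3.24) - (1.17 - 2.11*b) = 3.62*b - 4.41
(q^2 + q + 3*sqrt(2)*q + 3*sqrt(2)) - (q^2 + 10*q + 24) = -9*q + 3*sqrt(2)*q - 24 + 3*sqrt(2)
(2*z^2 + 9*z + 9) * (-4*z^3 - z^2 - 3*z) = -8*z^5 - 38*z^4 - 51*z^3 - 36*z^2 - 27*z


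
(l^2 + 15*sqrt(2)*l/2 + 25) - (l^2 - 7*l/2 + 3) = 7*l/2 + 15*sqrt(2)*l/2 + 22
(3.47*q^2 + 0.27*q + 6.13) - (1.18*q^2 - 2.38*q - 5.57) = 2.29*q^2 + 2.65*q + 11.7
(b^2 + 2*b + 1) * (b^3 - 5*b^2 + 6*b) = b^5 - 3*b^4 - 3*b^3 + 7*b^2 + 6*b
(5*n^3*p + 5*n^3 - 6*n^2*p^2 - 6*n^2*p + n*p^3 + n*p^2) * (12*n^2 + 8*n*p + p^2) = 60*n^5*p + 60*n^5 - 32*n^4*p^2 - 32*n^4*p - 31*n^3*p^3 - 31*n^3*p^2 + 2*n^2*p^4 + 2*n^2*p^3 + n*p^5 + n*p^4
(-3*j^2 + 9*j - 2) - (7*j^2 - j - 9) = -10*j^2 + 10*j + 7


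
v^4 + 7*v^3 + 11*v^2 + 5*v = v*(v + 1)^2*(v + 5)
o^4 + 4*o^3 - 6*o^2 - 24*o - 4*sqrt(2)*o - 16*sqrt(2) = (o + 4)*(o - 2*sqrt(2))*(o + sqrt(2))^2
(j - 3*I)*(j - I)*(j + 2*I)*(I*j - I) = I*j^4 + 2*j^3 - I*j^3 - 2*j^2 + 5*I*j^2 + 6*j - 5*I*j - 6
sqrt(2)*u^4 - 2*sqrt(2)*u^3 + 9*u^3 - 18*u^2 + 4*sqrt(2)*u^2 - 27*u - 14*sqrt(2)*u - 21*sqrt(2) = (u - 3)*(u + sqrt(2))*(u + 7*sqrt(2)/2)*(sqrt(2)*u + sqrt(2))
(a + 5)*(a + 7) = a^2 + 12*a + 35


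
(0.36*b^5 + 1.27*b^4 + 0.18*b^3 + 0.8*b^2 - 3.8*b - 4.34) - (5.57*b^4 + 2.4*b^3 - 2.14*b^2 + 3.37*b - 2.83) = 0.36*b^5 - 4.3*b^4 - 2.22*b^3 + 2.94*b^2 - 7.17*b - 1.51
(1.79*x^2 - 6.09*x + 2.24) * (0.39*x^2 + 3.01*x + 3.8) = 0.6981*x^4 + 3.0128*x^3 - 10.6553*x^2 - 16.3996*x + 8.512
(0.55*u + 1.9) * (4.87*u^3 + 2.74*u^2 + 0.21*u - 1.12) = 2.6785*u^4 + 10.76*u^3 + 5.3215*u^2 - 0.217*u - 2.128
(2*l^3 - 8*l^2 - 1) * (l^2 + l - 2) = 2*l^5 - 6*l^4 - 12*l^3 + 15*l^2 - l + 2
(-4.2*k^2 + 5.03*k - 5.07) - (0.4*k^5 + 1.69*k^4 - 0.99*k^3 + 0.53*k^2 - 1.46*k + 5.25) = -0.4*k^5 - 1.69*k^4 + 0.99*k^3 - 4.73*k^2 + 6.49*k - 10.32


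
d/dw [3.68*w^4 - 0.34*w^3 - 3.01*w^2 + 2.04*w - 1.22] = 14.72*w^3 - 1.02*w^2 - 6.02*w + 2.04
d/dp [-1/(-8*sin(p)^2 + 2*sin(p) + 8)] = (1 - 8*sin(p))*cos(p)/(2*(sin(p) + 4*cos(p)^2)^2)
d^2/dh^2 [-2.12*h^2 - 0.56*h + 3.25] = -4.24000000000000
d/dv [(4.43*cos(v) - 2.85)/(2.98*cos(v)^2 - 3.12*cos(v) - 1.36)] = (13.2014*cos(v)^2 - 16.986*cos(v) + 14.9168)*sin(v)/(8.8804*cos(v)^4 - 18.5952*cos(v)^3 + 1.6288*cos(v)^2 + 8.4864*cos(v) + 1.8496)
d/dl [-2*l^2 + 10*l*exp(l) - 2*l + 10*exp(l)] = 10*l*exp(l) - 4*l + 20*exp(l) - 2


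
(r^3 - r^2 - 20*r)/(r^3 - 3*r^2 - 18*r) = (-r^2 + r + 20)/(-r^2 + 3*r + 18)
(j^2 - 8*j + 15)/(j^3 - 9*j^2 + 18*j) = (j - 5)/(j*(j - 6))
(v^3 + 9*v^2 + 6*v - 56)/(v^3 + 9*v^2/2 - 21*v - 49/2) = 2*(v^2 + 2*v - 8)/(2*v^2 - 5*v - 7)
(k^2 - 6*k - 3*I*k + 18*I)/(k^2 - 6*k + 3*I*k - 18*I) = (k - 3*I)/(k + 3*I)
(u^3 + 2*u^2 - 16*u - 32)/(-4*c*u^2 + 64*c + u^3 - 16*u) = (u + 2)/(-4*c + u)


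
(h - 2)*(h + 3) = h^2 + h - 6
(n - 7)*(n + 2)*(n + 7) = n^3 + 2*n^2 - 49*n - 98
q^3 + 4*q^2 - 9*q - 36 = (q - 3)*(q + 3)*(q + 4)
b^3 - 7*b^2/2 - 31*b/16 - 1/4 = (b - 4)*(b + 1/4)^2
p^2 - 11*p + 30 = (p - 6)*(p - 5)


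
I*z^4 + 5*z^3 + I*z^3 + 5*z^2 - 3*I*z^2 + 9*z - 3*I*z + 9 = (z - 3*I)^2*(z + I)*(I*z + I)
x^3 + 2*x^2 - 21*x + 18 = (x - 3)*(x - 1)*(x + 6)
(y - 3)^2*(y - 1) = y^3 - 7*y^2 + 15*y - 9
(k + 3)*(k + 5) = k^2 + 8*k + 15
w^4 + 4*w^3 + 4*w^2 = w^2*(w + 2)^2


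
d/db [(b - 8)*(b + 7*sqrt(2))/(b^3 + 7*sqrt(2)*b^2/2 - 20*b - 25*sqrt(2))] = 2*(-2*(b - 8)*(b + 7*sqrt(2))*(3*b^2 + 7*sqrt(2)*b - 20) + (2*b - 8 + 7*sqrt(2))*(2*b^3 + 7*sqrt(2)*b^2 - 40*b - 50*sqrt(2)))/(2*b^3 + 7*sqrt(2)*b^2 - 40*b - 50*sqrt(2))^2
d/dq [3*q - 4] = 3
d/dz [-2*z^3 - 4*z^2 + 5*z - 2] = -6*z^2 - 8*z + 5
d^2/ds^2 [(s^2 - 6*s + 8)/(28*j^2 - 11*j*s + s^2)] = 2*((11*j - 2*s)^2*(s^2 - 6*s + 8) + (28*j^2 - 11*j*s + s^2)^2 + (28*j^2 - 11*j*s + s^2)*(-s^2 + 6*s + 2*(11*j - 2*s)*(s - 3) - 8))/(28*j^2 - 11*j*s + s^2)^3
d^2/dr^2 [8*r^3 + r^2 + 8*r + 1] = 48*r + 2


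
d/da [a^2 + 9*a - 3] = 2*a + 9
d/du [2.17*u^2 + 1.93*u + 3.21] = 4.34*u + 1.93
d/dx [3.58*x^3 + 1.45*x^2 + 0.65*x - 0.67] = 10.74*x^2 + 2.9*x + 0.65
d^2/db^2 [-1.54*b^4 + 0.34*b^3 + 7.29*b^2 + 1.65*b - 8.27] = -18.48*b^2 + 2.04*b + 14.58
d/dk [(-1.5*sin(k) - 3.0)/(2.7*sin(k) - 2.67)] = 12.105*cos(k)/(2.7*sin(k) - 2.67)^2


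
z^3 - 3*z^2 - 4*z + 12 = (z - 3)*(z - 2)*(z + 2)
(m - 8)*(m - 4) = m^2 - 12*m + 32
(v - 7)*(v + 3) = v^2 - 4*v - 21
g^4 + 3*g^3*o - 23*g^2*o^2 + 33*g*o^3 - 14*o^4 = (g - 2*o)*(g - o)^2*(g + 7*o)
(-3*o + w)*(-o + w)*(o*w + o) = 3*o^3*w + 3*o^3 - 4*o^2*w^2 - 4*o^2*w + o*w^3 + o*w^2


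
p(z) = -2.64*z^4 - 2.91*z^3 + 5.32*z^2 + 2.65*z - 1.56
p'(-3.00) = 177.28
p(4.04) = -799.19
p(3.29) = -348.19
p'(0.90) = -2.54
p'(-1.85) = 19.95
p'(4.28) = -939.66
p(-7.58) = -7163.89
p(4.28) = -1006.80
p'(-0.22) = -0.00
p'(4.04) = -793.17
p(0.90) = 1.28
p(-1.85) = -0.75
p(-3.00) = -96.90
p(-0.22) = -1.86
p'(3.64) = -583.58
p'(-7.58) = 4019.49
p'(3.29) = -432.89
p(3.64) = -525.23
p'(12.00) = -19374.47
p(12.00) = -58975.20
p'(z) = -10.56*z^3 - 8.73*z^2 + 10.64*z + 2.65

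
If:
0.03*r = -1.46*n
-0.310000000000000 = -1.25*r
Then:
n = -0.01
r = 0.25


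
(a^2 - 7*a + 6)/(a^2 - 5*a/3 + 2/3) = 3*(a - 6)/(3*a - 2)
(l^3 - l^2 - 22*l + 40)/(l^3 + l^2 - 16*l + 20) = (l - 4)/(l - 2)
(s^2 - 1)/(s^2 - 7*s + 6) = (s + 1)/(s - 6)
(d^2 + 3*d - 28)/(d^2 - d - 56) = (d - 4)/(d - 8)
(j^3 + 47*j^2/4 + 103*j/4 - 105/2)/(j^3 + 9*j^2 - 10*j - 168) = (j - 5/4)/(j - 4)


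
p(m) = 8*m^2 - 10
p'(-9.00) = -144.00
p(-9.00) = 638.00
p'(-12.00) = -192.00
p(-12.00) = 1142.00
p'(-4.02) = -64.32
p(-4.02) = 119.28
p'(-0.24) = -3.84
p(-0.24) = -9.54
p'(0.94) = 15.04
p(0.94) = -2.93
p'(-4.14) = -66.24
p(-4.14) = 127.12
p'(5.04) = 80.64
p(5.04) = 193.21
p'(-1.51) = -24.16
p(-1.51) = 8.24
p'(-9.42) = -150.72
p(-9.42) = 699.89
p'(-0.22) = -3.52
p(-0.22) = -9.61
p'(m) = 16*m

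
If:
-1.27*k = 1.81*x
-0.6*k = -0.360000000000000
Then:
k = 0.60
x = -0.42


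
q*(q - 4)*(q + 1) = q^3 - 3*q^2 - 4*q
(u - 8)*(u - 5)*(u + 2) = u^3 - 11*u^2 + 14*u + 80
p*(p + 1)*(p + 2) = p^3 + 3*p^2 + 2*p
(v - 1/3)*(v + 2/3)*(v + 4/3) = v^3 + 5*v^2/3 + 2*v/9 - 8/27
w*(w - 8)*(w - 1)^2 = w^4 - 10*w^3 + 17*w^2 - 8*w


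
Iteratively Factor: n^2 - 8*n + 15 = (n - 5)*(n - 3)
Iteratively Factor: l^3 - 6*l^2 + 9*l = (l - 3)*(l^2 - 3*l) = l*(l - 3)*(l - 3)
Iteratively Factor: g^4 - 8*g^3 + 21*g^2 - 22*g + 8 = (g - 2)*(g^3 - 6*g^2 + 9*g - 4) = (g - 4)*(g - 2)*(g^2 - 2*g + 1) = (g - 4)*(g - 2)*(g - 1)*(g - 1)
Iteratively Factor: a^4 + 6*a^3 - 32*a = (a + 4)*(a^3 + 2*a^2 - 8*a) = a*(a + 4)*(a^2 + 2*a - 8) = a*(a + 4)^2*(a - 2)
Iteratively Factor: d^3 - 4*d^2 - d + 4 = (d - 1)*(d^2 - 3*d - 4) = (d - 1)*(d + 1)*(d - 4)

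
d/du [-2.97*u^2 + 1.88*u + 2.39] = 1.88 - 5.94*u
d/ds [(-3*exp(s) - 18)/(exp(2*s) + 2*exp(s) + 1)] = 3*(exp(s) + 11)*exp(s)/(exp(3*s) + 3*exp(2*s) + 3*exp(s) + 1)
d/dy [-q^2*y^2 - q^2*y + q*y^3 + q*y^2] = q*(-2*q*y - q + 3*y^2 + 2*y)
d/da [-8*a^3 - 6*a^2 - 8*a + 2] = -24*a^2 - 12*a - 8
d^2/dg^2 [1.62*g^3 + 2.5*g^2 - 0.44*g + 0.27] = 9.72*g + 5.0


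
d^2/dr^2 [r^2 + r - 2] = 2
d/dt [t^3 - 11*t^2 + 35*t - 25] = 3*t^2 - 22*t + 35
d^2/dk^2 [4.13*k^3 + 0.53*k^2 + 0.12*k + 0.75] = 24.78*k + 1.06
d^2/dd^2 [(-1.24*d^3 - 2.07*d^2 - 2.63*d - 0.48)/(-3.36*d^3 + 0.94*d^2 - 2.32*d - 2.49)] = (-2.8421709430404e-14*d^7 + 54.5717760000001*d^6 + 120.1536*d^5 - 206.119872*d^4 - 274.888248*d^3 - 166.998996*d^2 + 52.687476*d + 2.696526)/(37.933056*d^9 - 31.836672*d^8 + 87.482304*d^7 + 39.5378*d^6 + 13.217952*d^5 + 107.882412*d^4 + 42.403024*d^3 + 22.722246*d^2 + 43.152696*d + 15.438249)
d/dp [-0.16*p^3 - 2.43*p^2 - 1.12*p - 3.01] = -0.48*p^2 - 4.86*p - 1.12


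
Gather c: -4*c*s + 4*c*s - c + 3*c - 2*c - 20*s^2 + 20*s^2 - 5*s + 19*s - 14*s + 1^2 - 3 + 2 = 0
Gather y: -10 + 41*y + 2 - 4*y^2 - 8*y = -4*y^2 + 33*y - 8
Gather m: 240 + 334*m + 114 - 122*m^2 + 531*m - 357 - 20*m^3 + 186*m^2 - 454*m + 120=-20*m^3 + 64*m^2 + 411*m + 117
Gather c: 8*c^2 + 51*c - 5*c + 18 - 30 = 8*c^2 + 46*c - 12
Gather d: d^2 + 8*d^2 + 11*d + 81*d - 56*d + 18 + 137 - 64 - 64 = 9*d^2 + 36*d + 27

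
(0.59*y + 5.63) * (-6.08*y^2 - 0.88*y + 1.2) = -3.5872*y^3 - 34.7496*y^2 - 4.2464*y + 6.756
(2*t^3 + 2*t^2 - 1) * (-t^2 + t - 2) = -2*t^5 - 2*t^3 - 3*t^2 - t + 2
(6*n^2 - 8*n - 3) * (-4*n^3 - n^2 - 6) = -24*n^5 + 26*n^4 + 20*n^3 - 33*n^2 + 48*n + 18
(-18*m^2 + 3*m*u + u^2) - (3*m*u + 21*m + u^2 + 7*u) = -18*m^2 - 21*m - 7*u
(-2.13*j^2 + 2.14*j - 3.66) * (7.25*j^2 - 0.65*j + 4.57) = -15.4425*j^4 + 16.8995*j^3 - 37.6601*j^2 + 12.1588*j - 16.7262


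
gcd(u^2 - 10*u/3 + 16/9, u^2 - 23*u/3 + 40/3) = u - 8/3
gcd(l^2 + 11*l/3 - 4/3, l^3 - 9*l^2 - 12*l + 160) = l + 4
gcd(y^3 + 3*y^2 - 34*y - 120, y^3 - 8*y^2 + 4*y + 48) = y - 6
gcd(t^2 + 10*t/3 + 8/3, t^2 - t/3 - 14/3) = t + 2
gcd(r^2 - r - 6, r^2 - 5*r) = 1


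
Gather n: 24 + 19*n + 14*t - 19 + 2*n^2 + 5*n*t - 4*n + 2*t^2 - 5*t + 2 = 2*n^2 + n*(5*t + 15) + 2*t^2 + 9*t + 7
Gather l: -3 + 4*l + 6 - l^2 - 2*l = -l^2 + 2*l + 3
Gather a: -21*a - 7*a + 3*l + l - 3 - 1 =-28*a + 4*l - 4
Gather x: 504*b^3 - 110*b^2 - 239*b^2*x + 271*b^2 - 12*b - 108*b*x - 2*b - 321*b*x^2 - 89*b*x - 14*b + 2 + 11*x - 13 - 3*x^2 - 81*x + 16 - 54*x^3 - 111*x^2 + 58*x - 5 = 504*b^3 + 161*b^2 - 28*b - 54*x^3 + x^2*(-321*b - 114) + x*(-239*b^2 - 197*b - 12)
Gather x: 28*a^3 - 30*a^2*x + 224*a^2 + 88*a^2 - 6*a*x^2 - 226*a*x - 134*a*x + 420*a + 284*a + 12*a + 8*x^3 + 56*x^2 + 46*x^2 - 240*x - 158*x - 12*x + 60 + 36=28*a^3 + 312*a^2 + 716*a + 8*x^3 + x^2*(102 - 6*a) + x*(-30*a^2 - 360*a - 410) + 96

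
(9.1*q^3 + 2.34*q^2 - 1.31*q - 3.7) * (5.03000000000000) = 45.773*q^3 + 11.7702*q^2 - 6.5893*q - 18.611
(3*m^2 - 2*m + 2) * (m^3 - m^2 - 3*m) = 3*m^5 - 5*m^4 - 5*m^3 + 4*m^2 - 6*m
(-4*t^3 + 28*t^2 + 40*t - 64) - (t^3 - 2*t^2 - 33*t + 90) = -5*t^3 + 30*t^2 + 73*t - 154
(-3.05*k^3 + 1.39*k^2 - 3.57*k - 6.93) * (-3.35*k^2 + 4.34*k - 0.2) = 10.2175*k^5 - 17.8935*k^4 + 18.6021*k^3 + 7.4437*k^2 - 29.3622*k + 1.386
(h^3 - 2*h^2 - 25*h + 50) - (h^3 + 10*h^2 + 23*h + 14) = -12*h^2 - 48*h + 36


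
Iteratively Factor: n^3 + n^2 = (n)*(n^2 + n) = n^2*(n + 1)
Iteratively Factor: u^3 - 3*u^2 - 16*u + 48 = (u + 4)*(u^2 - 7*u + 12) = (u - 4)*(u + 4)*(u - 3)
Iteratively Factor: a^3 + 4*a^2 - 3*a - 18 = (a + 3)*(a^2 + a - 6) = (a - 2)*(a + 3)*(a + 3)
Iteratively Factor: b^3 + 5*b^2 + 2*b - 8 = (b - 1)*(b^2 + 6*b + 8) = (b - 1)*(b + 4)*(b + 2)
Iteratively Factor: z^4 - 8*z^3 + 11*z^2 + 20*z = (z - 5)*(z^3 - 3*z^2 - 4*z) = z*(z - 5)*(z^2 - 3*z - 4) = z*(z - 5)*(z - 4)*(z + 1)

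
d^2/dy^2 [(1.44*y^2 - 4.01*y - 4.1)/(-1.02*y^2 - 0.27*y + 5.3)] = (9.13716*y^3 - 21.114*y^2 + 136.8432*y - 24.4956)/(1.061208*y^6 + 0.842724*y^5 - 16.319286*y^4 - 8.738037*y^3 + 84.79629*y^2 + 22.7529*y - 148.877)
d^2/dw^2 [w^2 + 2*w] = 2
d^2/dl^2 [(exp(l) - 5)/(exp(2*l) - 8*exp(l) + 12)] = (exp(4*l) - 12*exp(3*l) + 48*exp(2*l) + 16*exp(l) - 336)*exp(l)/(exp(6*l) - 24*exp(5*l) + 228*exp(4*l) - 1088*exp(3*l) + 2736*exp(2*l) - 3456*exp(l) + 1728)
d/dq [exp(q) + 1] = exp(q)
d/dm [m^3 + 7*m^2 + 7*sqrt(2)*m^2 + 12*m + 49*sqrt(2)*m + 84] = 3*m^2 + 14*m + 14*sqrt(2)*m + 12 + 49*sqrt(2)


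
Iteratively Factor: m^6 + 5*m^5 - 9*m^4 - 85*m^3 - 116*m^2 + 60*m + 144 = (m + 3)*(m^5 + 2*m^4 - 15*m^3 - 40*m^2 + 4*m + 48) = (m - 4)*(m + 3)*(m^4 + 6*m^3 + 9*m^2 - 4*m - 12) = (m - 4)*(m + 2)*(m + 3)*(m^3 + 4*m^2 + m - 6) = (m - 4)*(m - 1)*(m + 2)*(m + 3)*(m^2 + 5*m + 6) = (m - 4)*(m - 1)*(m + 2)*(m + 3)^2*(m + 2)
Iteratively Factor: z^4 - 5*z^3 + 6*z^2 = (z)*(z^3 - 5*z^2 + 6*z) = z*(z - 2)*(z^2 - 3*z) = z^2*(z - 2)*(z - 3)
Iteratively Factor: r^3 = (r)*(r^2) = r^2*(r)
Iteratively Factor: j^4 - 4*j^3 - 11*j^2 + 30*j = (j + 3)*(j^3 - 7*j^2 + 10*j) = j*(j + 3)*(j^2 - 7*j + 10) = j*(j - 2)*(j + 3)*(j - 5)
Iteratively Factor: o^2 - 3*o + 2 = (o - 1)*(o - 2)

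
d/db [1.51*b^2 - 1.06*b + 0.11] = 3.02*b - 1.06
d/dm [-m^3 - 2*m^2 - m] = -3*m^2 - 4*m - 1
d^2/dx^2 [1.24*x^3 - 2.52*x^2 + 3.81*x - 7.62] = 7.44*x - 5.04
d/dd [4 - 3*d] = -3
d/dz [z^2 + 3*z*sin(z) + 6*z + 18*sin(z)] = 3*z*cos(z) + 2*z + 3*sin(z) + 18*cos(z) + 6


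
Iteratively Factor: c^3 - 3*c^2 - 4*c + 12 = (c + 2)*(c^2 - 5*c + 6) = (c - 2)*(c + 2)*(c - 3)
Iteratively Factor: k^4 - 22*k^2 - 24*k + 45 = (k - 5)*(k^3 + 5*k^2 + 3*k - 9) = (k - 5)*(k + 3)*(k^2 + 2*k - 3) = (k - 5)*(k + 3)^2*(k - 1)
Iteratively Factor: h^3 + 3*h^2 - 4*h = (h - 1)*(h^2 + 4*h) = (h - 1)*(h + 4)*(h)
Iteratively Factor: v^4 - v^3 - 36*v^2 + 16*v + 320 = (v + 4)*(v^3 - 5*v^2 - 16*v + 80) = (v + 4)^2*(v^2 - 9*v + 20) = (v - 5)*(v + 4)^2*(v - 4)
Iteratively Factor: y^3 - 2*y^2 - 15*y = (y + 3)*(y^2 - 5*y) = (y - 5)*(y + 3)*(y)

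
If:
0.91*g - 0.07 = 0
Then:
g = 0.08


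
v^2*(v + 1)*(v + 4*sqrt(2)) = v^4 + v^3 + 4*sqrt(2)*v^3 + 4*sqrt(2)*v^2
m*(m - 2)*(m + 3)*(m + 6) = m^4 + 7*m^3 - 36*m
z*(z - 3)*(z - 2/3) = z^3 - 11*z^2/3 + 2*z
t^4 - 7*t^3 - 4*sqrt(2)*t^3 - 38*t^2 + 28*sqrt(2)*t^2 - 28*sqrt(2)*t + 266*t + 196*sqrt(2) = (t - 7)*(t - 7*sqrt(2))*(t + sqrt(2))*(t + 2*sqrt(2))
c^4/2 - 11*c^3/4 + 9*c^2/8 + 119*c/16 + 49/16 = (c/2 + 1/2)*(c - 7/2)^2*(c + 1/2)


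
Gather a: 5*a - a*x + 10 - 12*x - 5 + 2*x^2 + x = a*(5 - x) + 2*x^2 - 11*x + 5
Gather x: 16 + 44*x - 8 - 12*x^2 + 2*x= -12*x^2 + 46*x + 8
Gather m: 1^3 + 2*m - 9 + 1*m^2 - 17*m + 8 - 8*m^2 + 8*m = -7*m^2 - 7*m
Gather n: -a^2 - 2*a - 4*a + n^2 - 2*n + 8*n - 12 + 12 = -a^2 - 6*a + n^2 + 6*n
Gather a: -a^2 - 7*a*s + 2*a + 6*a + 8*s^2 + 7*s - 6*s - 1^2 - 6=-a^2 + a*(8 - 7*s) + 8*s^2 + s - 7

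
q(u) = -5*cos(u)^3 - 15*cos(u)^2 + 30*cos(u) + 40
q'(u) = 15*sin(u)*cos(u)^2 + 30*sin(u)*cos(u) - 30*sin(u)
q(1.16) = 49.27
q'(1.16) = -14.33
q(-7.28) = 51.07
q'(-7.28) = 7.80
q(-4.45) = 31.30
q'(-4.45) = -35.51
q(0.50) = 51.40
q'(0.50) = 3.78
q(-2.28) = 15.48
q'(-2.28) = 32.76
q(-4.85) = 43.82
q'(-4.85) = -25.36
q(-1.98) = 26.00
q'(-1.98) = 36.30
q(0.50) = 51.40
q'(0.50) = 3.78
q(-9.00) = 4.00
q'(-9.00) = 18.50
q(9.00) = 4.00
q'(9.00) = -18.50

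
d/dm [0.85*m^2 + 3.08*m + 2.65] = 1.7*m + 3.08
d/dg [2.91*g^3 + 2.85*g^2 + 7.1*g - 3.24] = 8.73*g^2 + 5.7*g + 7.1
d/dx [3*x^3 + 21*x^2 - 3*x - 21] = 9*x^2 + 42*x - 3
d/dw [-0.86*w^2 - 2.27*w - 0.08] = -1.72*w - 2.27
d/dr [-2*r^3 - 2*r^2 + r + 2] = -6*r^2 - 4*r + 1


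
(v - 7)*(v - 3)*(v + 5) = v^3 - 5*v^2 - 29*v + 105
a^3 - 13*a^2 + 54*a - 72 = (a - 6)*(a - 4)*(a - 3)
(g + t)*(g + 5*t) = g^2 + 6*g*t + 5*t^2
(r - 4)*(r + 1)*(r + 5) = r^3 + 2*r^2 - 19*r - 20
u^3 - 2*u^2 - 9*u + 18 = (u - 3)*(u - 2)*(u + 3)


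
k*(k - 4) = k^2 - 4*k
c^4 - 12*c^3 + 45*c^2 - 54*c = c*(c - 6)*(c - 3)^2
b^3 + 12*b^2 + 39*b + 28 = (b + 1)*(b + 4)*(b + 7)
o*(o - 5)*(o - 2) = o^3 - 7*o^2 + 10*o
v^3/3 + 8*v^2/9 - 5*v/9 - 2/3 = (v/3 + 1)*(v - 1)*(v + 2/3)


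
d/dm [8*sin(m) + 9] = 8*cos(m)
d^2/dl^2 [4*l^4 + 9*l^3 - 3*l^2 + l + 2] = 48*l^2 + 54*l - 6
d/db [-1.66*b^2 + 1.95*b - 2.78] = 1.95 - 3.32*b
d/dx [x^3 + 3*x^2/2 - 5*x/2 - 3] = 3*x^2 + 3*x - 5/2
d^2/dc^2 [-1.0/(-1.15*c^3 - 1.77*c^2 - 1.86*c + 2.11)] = (-(6.9*c + 3.54)*(1.15*c^3 + 1.77*c^2 + 1.86*c - 2.11) + 1.0*(3.45*c^2 + 3.54*c + 1.86)*(6.9*c^2 + 7.08*c + 3.72))/(1.15*c^3 + 1.77*c^2 + 1.86*c - 2.11)^3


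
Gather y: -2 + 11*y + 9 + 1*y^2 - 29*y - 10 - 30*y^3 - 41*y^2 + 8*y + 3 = -30*y^3 - 40*y^2 - 10*y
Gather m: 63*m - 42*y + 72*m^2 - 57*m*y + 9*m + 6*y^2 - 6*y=72*m^2 + m*(72 - 57*y) + 6*y^2 - 48*y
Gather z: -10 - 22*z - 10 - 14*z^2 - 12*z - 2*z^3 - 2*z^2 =-2*z^3 - 16*z^2 - 34*z - 20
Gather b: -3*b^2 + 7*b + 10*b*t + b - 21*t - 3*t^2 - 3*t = -3*b^2 + b*(10*t + 8) - 3*t^2 - 24*t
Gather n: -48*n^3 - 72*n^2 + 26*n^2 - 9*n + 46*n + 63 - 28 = -48*n^3 - 46*n^2 + 37*n + 35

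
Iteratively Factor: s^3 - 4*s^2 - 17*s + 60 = (s + 4)*(s^2 - 8*s + 15) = (s - 3)*(s + 4)*(s - 5)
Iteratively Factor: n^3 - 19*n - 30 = (n + 2)*(n^2 - 2*n - 15) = (n - 5)*(n + 2)*(n + 3)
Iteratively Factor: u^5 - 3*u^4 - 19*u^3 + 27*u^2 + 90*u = (u - 5)*(u^4 + 2*u^3 - 9*u^2 - 18*u) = u*(u - 5)*(u^3 + 2*u^2 - 9*u - 18) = u*(u - 5)*(u + 2)*(u^2 - 9) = u*(u - 5)*(u - 3)*(u + 2)*(u + 3)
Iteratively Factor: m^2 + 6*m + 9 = (m + 3)*(m + 3)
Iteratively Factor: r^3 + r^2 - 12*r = (r - 3)*(r^2 + 4*r) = r*(r - 3)*(r + 4)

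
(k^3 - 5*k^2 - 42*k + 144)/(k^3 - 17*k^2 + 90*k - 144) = (k + 6)/(k - 6)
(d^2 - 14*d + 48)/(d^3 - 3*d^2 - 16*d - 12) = (d - 8)/(d^2 + 3*d + 2)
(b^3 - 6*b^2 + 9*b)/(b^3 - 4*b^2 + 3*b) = (b - 3)/(b - 1)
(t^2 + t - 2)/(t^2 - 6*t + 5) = (t + 2)/(t - 5)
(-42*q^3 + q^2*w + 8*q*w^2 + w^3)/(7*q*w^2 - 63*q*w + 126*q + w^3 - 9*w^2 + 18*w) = (-6*q^2 + q*w + w^2)/(w^2 - 9*w + 18)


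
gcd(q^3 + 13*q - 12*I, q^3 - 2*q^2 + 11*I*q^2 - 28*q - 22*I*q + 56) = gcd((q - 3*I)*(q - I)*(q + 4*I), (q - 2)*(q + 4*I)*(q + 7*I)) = q + 4*I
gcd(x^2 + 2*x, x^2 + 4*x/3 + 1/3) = 1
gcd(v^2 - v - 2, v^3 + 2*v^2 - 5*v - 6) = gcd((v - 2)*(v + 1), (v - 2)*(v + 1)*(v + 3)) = v^2 - v - 2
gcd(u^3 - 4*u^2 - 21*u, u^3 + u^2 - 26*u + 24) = 1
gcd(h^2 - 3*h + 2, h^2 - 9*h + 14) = h - 2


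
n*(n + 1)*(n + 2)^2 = n^4 + 5*n^3 + 8*n^2 + 4*n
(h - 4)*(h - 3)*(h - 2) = h^3 - 9*h^2 + 26*h - 24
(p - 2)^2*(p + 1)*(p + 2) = p^4 - p^3 - 6*p^2 + 4*p + 8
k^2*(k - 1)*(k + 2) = k^4 + k^3 - 2*k^2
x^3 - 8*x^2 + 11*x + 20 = (x - 5)*(x - 4)*(x + 1)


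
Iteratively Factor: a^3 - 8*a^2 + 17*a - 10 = (a - 5)*(a^2 - 3*a + 2) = (a - 5)*(a - 1)*(a - 2)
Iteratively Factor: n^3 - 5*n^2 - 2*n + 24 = (n + 2)*(n^2 - 7*n + 12) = (n - 3)*(n + 2)*(n - 4)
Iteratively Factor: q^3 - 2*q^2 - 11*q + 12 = (q + 3)*(q^2 - 5*q + 4) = (q - 4)*(q + 3)*(q - 1)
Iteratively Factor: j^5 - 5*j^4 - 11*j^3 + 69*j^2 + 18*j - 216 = (j + 2)*(j^4 - 7*j^3 + 3*j^2 + 63*j - 108) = (j + 2)*(j + 3)*(j^3 - 10*j^2 + 33*j - 36) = (j - 3)*(j + 2)*(j + 3)*(j^2 - 7*j + 12) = (j - 4)*(j - 3)*(j + 2)*(j + 3)*(j - 3)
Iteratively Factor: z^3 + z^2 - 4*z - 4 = (z - 2)*(z^2 + 3*z + 2) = (z - 2)*(z + 1)*(z + 2)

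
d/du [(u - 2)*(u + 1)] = 2*u - 1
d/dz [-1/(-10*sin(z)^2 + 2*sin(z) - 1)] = 2*(1 - 10*sin(z))*cos(z)/(10*sin(z)^2 - 2*sin(z) + 1)^2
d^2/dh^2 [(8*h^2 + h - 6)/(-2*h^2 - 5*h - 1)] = 2*(76*h^3 + 120*h^2 + 186*h + 135)/(8*h^6 + 60*h^5 + 162*h^4 + 185*h^3 + 81*h^2 + 15*h + 1)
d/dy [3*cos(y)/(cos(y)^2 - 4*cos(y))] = 3*sin(y)/(cos(y) - 4)^2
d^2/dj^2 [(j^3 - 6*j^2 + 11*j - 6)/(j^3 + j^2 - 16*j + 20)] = 2*(-7*j^3 + 39*j^2 - 93*j + 37)/(j^6 + 9*j^5 - 3*j^4 - 153*j^3 + 30*j^2 + 900*j - 1000)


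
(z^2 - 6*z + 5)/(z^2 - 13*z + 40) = (z - 1)/(z - 8)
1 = 1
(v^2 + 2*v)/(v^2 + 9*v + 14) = v/(v + 7)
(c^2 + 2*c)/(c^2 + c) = (c + 2)/(c + 1)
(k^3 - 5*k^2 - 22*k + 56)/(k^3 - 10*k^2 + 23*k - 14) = (k + 4)/(k - 1)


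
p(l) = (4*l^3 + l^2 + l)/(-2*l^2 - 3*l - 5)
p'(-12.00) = -2.01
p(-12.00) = 26.38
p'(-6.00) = -2.10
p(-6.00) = 14.14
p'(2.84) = -1.81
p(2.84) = -3.46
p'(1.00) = -1.08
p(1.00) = -0.60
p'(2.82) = -1.81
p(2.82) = -3.42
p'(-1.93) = -3.41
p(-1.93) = 4.05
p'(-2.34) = -3.11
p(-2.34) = 5.39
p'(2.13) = -1.67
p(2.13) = -2.21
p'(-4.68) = -2.21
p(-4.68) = 11.30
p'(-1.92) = -3.42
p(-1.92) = 4.01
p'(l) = (4*l + 3)*(4*l^3 + l^2 + l)/(-2*l^2 - 3*l - 5)^2 + (12*l^2 + 2*l + 1)/(-2*l^2 - 3*l - 5) = (-8*l^4 - 24*l^3 - 61*l^2 - 10*l - 5)/(4*l^4 + 12*l^3 + 29*l^2 + 30*l + 25)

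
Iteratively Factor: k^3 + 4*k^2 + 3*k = (k + 1)*(k^2 + 3*k) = (k + 1)*(k + 3)*(k)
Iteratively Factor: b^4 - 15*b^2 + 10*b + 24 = (b + 4)*(b^3 - 4*b^2 + b + 6) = (b - 2)*(b + 4)*(b^2 - 2*b - 3) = (b - 2)*(b + 1)*(b + 4)*(b - 3)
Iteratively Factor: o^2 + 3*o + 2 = (o + 2)*(o + 1)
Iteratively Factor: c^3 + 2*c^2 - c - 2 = (c - 1)*(c^2 + 3*c + 2) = (c - 1)*(c + 2)*(c + 1)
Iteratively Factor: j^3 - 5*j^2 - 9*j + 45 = (j - 3)*(j^2 - 2*j - 15) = (j - 5)*(j - 3)*(j + 3)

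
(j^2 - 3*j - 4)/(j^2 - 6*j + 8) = (j + 1)/(j - 2)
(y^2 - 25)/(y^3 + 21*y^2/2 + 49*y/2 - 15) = 2*(y - 5)/(2*y^2 + 11*y - 6)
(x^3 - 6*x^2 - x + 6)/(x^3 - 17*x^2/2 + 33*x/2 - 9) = 2*(x + 1)/(2*x - 3)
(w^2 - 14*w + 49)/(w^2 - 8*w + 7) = (w - 7)/(w - 1)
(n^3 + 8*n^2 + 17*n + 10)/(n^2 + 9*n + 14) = (n^2 + 6*n + 5)/(n + 7)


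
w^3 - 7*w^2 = w^2*(w - 7)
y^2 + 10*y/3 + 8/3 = (y + 4/3)*(y + 2)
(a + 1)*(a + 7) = a^2 + 8*a + 7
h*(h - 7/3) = h^2 - 7*h/3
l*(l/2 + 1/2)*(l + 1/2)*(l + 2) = l^4/2 + 7*l^3/4 + 7*l^2/4 + l/2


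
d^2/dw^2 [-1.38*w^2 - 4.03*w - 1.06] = -2.76000000000000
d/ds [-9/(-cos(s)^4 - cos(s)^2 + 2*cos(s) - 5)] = 18*(2*cos(s)^3 + cos(s) - 1)*sin(s)/(cos(s)^4 + cos(s)^2 - 2*cos(s) + 5)^2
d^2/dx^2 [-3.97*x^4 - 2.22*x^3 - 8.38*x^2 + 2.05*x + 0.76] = -47.64*x^2 - 13.32*x - 16.76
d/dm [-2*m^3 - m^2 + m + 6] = -6*m^2 - 2*m + 1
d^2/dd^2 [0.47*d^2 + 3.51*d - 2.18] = 0.940000000000000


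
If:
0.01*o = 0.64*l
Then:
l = 0.015625*o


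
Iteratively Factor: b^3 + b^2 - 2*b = (b)*(b^2 + b - 2) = b*(b - 1)*(b + 2)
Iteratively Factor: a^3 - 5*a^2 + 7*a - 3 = (a - 1)*(a^2 - 4*a + 3) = (a - 1)^2*(a - 3)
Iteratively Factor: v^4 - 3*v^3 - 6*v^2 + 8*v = (v + 2)*(v^3 - 5*v^2 + 4*v) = (v - 1)*(v + 2)*(v^2 - 4*v) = v*(v - 1)*(v + 2)*(v - 4)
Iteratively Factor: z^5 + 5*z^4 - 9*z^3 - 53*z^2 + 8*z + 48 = (z + 1)*(z^4 + 4*z^3 - 13*z^2 - 40*z + 48) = (z - 1)*(z + 1)*(z^3 + 5*z^2 - 8*z - 48) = (z - 3)*(z - 1)*(z + 1)*(z^2 + 8*z + 16) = (z - 3)*(z - 1)*(z + 1)*(z + 4)*(z + 4)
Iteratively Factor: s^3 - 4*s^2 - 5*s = (s - 5)*(s^2 + s) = s*(s - 5)*(s + 1)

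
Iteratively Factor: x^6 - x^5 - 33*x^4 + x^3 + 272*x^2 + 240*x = (x + 1)*(x^5 - 2*x^4 - 31*x^3 + 32*x^2 + 240*x) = (x + 1)*(x + 4)*(x^4 - 6*x^3 - 7*x^2 + 60*x) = x*(x + 1)*(x + 4)*(x^3 - 6*x^2 - 7*x + 60) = x*(x - 4)*(x + 1)*(x + 4)*(x^2 - 2*x - 15) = x*(x - 4)*(x + 1)*(x + 3)*(x + 4)*(x - 5)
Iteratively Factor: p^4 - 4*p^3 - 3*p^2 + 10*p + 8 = (p - 4)*(p^3 - 3*p - 2) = (p - 4)*(p - 2)*(p^2 + 2*p + 1) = (p - 4)*(p - 2)*(p + 1)*(p + 1)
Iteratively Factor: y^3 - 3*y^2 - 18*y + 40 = (y - 5)*(y^2 + 2*y - 8) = (y - 5)*(y - 2)*(y + 4)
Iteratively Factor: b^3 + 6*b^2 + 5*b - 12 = (b + 3)*(b^2 + 3*b - 4) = (b + 3)*(b + 4)*(b - 1)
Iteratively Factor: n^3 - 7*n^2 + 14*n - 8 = (n - 1)*(n^2 - 6*n + 8) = (n - 4)*(n - 1)*(n - 2)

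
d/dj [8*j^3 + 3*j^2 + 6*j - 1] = 24*j^2 + 6*j + 6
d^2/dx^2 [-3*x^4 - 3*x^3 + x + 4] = 18*x*(-2*x - 1)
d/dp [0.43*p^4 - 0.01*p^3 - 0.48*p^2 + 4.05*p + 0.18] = 1.72*p^3 - 0.03*p^2 - 0.96*p + 4.05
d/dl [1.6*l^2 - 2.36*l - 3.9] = 3.2*l - 2.36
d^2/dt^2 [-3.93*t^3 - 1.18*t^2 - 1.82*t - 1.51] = -23.58*t - 2.36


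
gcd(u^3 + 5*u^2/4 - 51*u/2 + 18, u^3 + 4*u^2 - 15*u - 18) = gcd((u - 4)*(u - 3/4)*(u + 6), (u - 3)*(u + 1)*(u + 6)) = u + 6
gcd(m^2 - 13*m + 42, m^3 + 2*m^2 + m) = 1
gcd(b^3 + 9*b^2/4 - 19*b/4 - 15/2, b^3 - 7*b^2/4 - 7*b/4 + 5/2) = b^2 - 3*b/4 - 5/2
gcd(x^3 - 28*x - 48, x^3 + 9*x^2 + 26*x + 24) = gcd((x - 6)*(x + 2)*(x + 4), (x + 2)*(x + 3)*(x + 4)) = x^2 + 6*x + 8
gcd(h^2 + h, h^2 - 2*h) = h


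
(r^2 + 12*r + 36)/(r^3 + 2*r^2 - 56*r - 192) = (r + 6)/(r^2 - 4*r - 32)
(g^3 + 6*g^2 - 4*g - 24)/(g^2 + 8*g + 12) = g - 2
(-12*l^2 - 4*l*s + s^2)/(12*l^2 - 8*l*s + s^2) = (2*l + s)/(-2*l + s)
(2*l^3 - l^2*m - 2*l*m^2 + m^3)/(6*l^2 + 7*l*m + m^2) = (2*l^2 - 3*l*m + m^2)/(6*l + m)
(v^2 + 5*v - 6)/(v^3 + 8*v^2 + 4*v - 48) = (v - 1)/(v^2 + 2*v - 8)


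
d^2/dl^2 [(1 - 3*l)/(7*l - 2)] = 14/(7*l - 2)^3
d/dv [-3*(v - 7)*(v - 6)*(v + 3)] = -9*v^2 + 60*v - 9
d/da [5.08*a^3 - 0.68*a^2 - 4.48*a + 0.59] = 15.24*a^2 - 1.36*a - 4.48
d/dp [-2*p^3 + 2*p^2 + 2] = 2*p*(2 - 3*p)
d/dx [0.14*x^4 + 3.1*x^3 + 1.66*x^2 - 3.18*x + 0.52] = 0.56*x^3 + 9.3*x^2 + 3.32*x - 3.18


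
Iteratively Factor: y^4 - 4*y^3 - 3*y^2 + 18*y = (y - 3)*(y^3 - y^2 - 6*y) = y*(y - 3)*(y^2 - y - 6) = y*(y - 3)^2*(y + 2)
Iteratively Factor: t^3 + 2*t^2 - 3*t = (t + 3)*(t^2 - t) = (t - 1)*(t + 3)*(t)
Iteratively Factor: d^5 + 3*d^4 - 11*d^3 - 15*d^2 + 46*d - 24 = (d - 1)*(d^4 + 4*d^3 - 7*d^2 - 22*d + 24) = (d - 1)*(d + 3)*(d^3 + d^2 - 10*d + 8) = (d - 1)*(d + 3)*(d + 4)*(d^2 - 3*d + 2) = (d - 1)^2*(d + 3)*(d + 4)*(d - 2)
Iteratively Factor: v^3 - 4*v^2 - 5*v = (v)*(v^2 - 4*v - 5) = v*(v + 1)*(v - 5)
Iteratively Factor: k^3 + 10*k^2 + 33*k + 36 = (k + 4)*(k^2 + 6*k + 9) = (k + 3)*(k + 4)*(k + 3)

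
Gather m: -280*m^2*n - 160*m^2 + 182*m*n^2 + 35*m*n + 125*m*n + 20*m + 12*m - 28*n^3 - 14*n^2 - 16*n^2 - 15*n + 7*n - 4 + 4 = m^2*(-280*n - 160) + m*(182*n^2 + 160*n + 32) - 28*n^3 - 30*n^2 - 8*n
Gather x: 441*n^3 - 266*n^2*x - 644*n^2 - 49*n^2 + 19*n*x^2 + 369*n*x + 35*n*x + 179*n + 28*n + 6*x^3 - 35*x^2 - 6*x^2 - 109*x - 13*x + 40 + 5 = 441*n^3 - 693*n^2 + 207*n + 6*x^3 + x^2*(19*n - 41) + x*(-266*n^2 + 404*n - 122) + 45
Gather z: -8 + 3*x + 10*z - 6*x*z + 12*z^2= 3*x + 12*z^2 + z*(10 - 6*x) - 8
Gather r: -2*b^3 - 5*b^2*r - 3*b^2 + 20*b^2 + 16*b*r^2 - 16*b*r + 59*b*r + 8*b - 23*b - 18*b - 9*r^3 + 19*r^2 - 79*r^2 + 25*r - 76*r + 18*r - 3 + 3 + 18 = -2*b^3 + 17*b^2 - 33*b - 9*r^3 + r^2*(16*b - 60) + r*(-5*b^2 + 43*b - 33) + 18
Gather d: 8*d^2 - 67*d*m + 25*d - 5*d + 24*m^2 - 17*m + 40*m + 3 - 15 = 8*d^2 + d*(20 - 67*m) + 24*m^2 + 23*m - 12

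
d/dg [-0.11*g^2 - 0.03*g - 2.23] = -0.22*g - 0.03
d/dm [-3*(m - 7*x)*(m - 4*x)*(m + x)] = -9*m^2 + 60*m*x - 51*x^2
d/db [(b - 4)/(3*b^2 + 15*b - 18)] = (b^2 + 5*b - (b - 4)*(2*b + 5) - 6)/(3*(b^2 + 5*b - 6)^2)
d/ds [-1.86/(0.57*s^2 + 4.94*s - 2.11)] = (2.1204*s + 9.1884)/(0.57*s^2 + 4.94*s - 2.11)^2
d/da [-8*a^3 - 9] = -24*a^2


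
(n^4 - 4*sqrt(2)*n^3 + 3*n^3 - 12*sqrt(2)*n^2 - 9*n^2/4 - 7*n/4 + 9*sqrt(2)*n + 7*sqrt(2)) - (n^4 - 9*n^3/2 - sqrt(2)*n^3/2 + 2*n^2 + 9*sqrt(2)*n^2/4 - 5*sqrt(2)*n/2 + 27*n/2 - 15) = -7*sqrt(2)*n^3/2 + 15*n^3/2 - 57*sqrt(2)*n^2/4 - 17*n^2/4 - 61*n/4 + 23*sqrt(2)*n/2 + 7*sqrt(2) + 15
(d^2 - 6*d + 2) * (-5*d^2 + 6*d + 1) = -5*d^4 + 36*d^3 - 45*d^2 + 6*d + 2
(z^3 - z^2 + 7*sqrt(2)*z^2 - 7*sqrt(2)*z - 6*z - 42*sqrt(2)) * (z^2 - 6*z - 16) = z^5 - 7*z^4 + 7*sqrt(2)*z^4 - 49*sqrt(2)*z^3 - 16*z^3 - 112*sqrt(2)*z^2 + 52*z^2 + 96*z + 364*sqrt(2)*z + 672*sqrt(2)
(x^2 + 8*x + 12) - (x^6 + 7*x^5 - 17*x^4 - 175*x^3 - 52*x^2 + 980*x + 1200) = -x^6 - 7*x^5 + 17*x^4 + 175*x^3 + 53*x^2 - 972*x - 1188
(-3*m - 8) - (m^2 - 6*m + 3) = -m^2 + 3*m - 11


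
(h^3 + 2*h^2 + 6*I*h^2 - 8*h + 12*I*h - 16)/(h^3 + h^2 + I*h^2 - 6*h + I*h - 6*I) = (h^3 + h^2*(2 + 6*I) + h*(-8 + 12*I) - 16)/(h^3 + h^2*(1 + I) + h*(-6 + I) - 6*I)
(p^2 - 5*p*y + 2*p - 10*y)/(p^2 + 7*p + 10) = (p - 5*y)/(p + 5)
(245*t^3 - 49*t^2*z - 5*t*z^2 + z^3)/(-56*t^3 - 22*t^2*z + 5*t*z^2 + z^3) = (35*t^2 - 12*t*z + z^2)/(-8*t^2 - 2*t*z + z^2)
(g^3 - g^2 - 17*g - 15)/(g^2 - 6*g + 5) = (g^2 + 4*g + 3)/(g - 1)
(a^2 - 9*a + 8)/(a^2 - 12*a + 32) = (a - 1)/(a - 4)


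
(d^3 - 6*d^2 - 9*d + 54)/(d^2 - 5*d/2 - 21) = 2*(d^2 - 9)/(2*d + 7)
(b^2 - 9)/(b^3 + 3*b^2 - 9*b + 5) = (b^2 - 9)/(b^3 + 3*b^2 - 9*b + 5)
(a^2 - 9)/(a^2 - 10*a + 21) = (a + 3)/(a - 7)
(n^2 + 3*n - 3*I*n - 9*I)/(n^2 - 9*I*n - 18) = (n + 3)/(n - 6*I)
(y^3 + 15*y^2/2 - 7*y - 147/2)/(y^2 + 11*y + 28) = (2*y^2 + y - 21)/(2*(y + 4))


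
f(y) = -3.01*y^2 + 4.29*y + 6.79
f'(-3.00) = 22.35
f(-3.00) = -33.17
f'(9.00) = -49.89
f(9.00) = -198.41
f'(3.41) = -16.24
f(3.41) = -13.58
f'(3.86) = -18.95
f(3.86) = -21.50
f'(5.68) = -29.90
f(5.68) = -65.95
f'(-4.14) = 29.21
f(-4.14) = -62.56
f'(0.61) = 0.62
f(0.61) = 8.29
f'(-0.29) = 6.04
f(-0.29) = 5.29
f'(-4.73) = 32.76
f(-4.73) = -80.84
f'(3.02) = -13.89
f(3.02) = -7.71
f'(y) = 4.29 - 6.02*y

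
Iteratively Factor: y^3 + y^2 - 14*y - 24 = (y + 2)*(y^2 - y - 12) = (y + 2)*(y + 3)*(y - 4)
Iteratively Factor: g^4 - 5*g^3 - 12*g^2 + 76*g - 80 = (g + 4)*(g^3 - 9*g^2 + 24*g - 20) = (g - 2)*(g + 4)*(g^2 - 7*g + 10) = (g - 2)^2*(g + 4)*(g - 5)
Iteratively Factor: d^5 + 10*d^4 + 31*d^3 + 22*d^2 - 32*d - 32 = (d + 2)*(d^4 + 8*d^3 + 15*d^2 - 8*d - 16) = (d + 1)*(d + 2)*(d^3 + 7*d^2 + 8*d - 16) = (d - 1)*(d + 1)*(d + 2)*(d^2 + 8*d + 16) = (d - 1)*(d + 1)*(d + 2)*(d + 4)*(d + 4)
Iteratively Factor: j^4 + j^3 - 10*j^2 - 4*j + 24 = (j + 3)*(j^3 - 2*j^2 - 4*j + 8) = (j - 2)*(j + 3)*(j^2 - 4) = (j - 2)^2*(j + 3)*(j + 2)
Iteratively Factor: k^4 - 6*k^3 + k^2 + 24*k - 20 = (k - 2)*(k^3 - 4*k^2 - 7*k + 10) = (k - 5)*(k - 2)*(k^2 + k - 2) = (k - 5)*(k - 2)*(k + 2)*(k - 1)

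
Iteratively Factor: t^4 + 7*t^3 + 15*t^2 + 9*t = (t)*(t^3 + 7*t^2 + 15*t + 9) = t*(t + 3)*(t^2 + 4*t + 3) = t*(t + 3)^2*(t + 1)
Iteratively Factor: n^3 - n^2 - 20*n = (n + 4)*(n^2 - 5*n) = (n - 5)*(n + 4)*(n)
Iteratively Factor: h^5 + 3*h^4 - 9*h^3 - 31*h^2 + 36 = (h + 2)*(h^4 + h^3 - 11*h^2 - 9*h + 18) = (h + 2)^2*(h^3 - h^2 - 9*h + 9) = (h - 1)*(h + 2)^2*(h^2 - 9) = (h - 3)*(h - 1)*(h + 2)^2*(h + 3)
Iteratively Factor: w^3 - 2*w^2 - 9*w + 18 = (w + 3)*(w^2 - 5*w + 6) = (w - 3)*(w + 3)*(w - 2)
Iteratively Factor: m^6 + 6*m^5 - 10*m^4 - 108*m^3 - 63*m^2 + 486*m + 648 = (m - 3)*(m^5 + 9*m^4 + 17*m^3 - 57*m^2 - 234*m - 216) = (m - 3)*(m + 4)*(m^4 + 5*m^3 - 3*m^2 - 45*m - 54) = (m - 3)*(m + 2)*(m + 4)*(m^3 + 3*m^2 - 9*m - 27) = (m - 3)^2*(m + 2)*(m + 4)*(m^2 + 6*m + 9) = (m - 3)^2*(m + 2)*(m + 3)*(m + 4)*(m + 3)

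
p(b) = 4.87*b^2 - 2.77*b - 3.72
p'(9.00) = 84.89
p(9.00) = 365.82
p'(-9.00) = -90.43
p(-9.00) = 415.68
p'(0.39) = 1.03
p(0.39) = -4.06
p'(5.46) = 50.41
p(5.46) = 126.34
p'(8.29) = 77.97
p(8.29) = 308.00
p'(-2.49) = -27.02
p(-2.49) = 33.37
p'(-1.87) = -20.98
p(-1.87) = 18.49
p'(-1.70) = -19.33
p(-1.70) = 15.06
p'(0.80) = 5.02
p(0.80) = -2.82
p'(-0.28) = -5.50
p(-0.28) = -2.56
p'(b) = 9.74*b - 2.77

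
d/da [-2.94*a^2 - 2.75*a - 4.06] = -5.88*a - 2.75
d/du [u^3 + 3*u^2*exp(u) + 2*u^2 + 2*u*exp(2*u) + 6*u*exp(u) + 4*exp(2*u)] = 3*u^2*exp(u) + 3*u^2 + 4*u*exp(2*u) + 12*u*exp(u) + 4*u + 10*exp(2*u) + 6*exp(u)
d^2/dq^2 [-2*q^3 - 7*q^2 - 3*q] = -12*q - 14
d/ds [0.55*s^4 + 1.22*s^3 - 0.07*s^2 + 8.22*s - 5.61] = 2.2*s^3 + 3.66*s^2 - 0.14*s + 8.22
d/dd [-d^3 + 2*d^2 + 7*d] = -3*d^2 + 4*d + 7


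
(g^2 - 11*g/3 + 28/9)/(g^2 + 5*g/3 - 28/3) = (g - 4/3)/(g + 4)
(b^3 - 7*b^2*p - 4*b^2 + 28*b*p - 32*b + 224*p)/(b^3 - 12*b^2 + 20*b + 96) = (b^2 - 7*b*p + 4*b - 28*p)/(b^2 - 4*b - 12)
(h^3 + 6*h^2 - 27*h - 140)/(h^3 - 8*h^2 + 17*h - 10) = (h^2 + 11*h + 28)/(h^2 - 3*h + 2)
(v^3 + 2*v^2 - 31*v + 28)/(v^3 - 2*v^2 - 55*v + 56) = (v - 4)/(v - 8)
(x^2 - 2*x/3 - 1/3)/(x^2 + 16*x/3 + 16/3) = (3*x^2 - 2*x - 1)/(3*x^2 + 16*x + 16)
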